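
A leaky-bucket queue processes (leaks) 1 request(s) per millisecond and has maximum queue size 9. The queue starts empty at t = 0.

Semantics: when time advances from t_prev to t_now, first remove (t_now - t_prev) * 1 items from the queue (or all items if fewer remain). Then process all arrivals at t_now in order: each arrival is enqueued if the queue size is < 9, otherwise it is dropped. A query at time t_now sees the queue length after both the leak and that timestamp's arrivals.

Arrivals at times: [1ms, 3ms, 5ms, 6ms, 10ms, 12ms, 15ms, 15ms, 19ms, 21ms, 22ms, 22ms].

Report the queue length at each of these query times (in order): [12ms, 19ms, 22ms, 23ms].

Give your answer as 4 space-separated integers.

Queue lengths at query times:
  query t=12ms: backlog = 1
  query t=19ms: backlog = 1
  query t=22ms: backlog = 2
  query t=23ms: backlog = 1

Answer: 1 1 2 1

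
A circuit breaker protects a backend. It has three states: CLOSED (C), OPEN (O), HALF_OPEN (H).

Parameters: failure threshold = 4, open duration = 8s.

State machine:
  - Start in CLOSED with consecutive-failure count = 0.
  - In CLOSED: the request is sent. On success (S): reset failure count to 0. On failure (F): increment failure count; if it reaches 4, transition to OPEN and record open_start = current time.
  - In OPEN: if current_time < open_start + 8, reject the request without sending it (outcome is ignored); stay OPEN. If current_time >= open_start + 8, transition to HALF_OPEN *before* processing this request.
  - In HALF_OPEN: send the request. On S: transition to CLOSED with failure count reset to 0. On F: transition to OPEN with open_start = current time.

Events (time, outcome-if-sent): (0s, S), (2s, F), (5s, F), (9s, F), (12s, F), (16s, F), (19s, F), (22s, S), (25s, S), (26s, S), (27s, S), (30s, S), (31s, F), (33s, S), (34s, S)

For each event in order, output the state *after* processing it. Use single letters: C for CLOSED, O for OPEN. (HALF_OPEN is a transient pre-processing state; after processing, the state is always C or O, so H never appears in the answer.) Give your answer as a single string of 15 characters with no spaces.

Answer: CCCCOOOCCCCCCCC

Derivation:
State after each event:
  event#1 t=0s outcome=S: state=CLOSED
  event#2 t=2s outcome=F: state=CLOSED
  event#3 t=5s outcome=F: state=CLOSED
  event#4 t=9s outcome=F: state=CLOSED
  event#5 t=12s outcome=F: state=OPEN
  event#6 t=16s outcome=F: state=OPEN
  event#7 t=19s outcome=F: state=OPEN
  event#8 t=22s outcome=S: state=CLOSED
  event#9 t=25s outcome=S: state=CLOSED
  event#10 t=26s outcome=S: state=CLOSED
  event#11 t=27s outcome=S: state=CLOSED
  event#12 t=30s outcome=S: state=CLOSED
  event#13 t=31s outcome=F: state=CLOSED
  event#14 t=33s outcome=S: state=CLOSED
  event#15 t=34s outcome=S: state=CLOSED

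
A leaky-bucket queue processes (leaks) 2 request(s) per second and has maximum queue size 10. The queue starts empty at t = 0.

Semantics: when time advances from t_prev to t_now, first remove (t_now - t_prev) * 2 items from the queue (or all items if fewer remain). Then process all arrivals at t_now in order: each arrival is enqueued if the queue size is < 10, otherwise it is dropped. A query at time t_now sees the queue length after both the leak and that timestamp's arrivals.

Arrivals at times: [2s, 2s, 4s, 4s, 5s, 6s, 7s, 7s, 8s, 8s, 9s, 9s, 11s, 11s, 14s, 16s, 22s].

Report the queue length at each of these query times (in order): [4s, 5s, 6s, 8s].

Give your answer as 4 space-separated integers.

Queue lengths at query times:
  query t=4s: backlog = 2
  query t=5s: backlog = 1
  query t=6s: backlog = 1
  query t=8s: backlog = 2

Answer: 2 1 1 2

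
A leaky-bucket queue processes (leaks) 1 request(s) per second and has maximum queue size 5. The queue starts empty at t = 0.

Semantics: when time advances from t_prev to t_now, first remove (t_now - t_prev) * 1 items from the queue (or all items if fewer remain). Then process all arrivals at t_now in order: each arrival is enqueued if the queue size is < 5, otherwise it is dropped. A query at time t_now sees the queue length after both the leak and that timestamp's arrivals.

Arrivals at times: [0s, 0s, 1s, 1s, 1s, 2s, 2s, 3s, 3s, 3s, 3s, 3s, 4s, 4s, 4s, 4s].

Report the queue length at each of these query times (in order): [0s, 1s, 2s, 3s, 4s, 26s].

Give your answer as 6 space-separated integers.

Answer: 2 4 5 5 5 0

Derivation:
Queue lengths at query times:
  query t=0s: backlog = 2
  query t=1s: backlog = 4
  query t=2s: backlog = 5
  query t=3s: backlog = 5
  query t=4s: backlog = 5
  query t=26s: backlog = 0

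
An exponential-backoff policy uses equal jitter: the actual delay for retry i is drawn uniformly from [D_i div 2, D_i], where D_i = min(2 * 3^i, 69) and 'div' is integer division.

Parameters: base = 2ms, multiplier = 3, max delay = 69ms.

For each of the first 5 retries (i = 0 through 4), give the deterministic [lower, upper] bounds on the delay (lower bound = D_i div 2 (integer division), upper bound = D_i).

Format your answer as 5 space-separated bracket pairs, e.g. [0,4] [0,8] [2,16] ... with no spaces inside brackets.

Answer: [1,2] [3,6] [9,18] [27,54] [34,69]

Derivation:
Computing bounds per retry:
  i=0: D_i=min(2*3^0,69)=2, bounds=[1,2]
  i=1: D_i=min(2*3^1,69)=6, bounds=[3,6]
  i=2: D_i=min(2*3^2,69)=18, bounds=[9,18]
  i=3: D_i=min(2*3^3,69)=54, bounds=[27,54]
  i=4: D_i=min(2*3^4,69)=69, bounds=[34,69]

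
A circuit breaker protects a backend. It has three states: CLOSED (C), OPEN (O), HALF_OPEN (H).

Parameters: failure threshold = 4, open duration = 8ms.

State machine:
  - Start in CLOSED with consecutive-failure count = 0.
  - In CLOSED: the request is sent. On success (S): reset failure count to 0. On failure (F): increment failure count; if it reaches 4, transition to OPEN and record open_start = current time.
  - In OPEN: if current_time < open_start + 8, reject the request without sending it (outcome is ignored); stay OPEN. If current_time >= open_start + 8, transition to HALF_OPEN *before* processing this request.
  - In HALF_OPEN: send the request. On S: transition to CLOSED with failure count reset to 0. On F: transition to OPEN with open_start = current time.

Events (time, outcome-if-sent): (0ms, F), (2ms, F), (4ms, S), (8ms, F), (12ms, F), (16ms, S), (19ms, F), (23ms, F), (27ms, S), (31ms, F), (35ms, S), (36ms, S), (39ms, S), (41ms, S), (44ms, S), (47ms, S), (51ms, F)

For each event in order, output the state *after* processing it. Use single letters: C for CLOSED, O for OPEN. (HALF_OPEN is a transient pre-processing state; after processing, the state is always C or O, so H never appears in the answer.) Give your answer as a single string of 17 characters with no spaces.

Answer: CCCCCCCCCCCCCCCCC

Derivation:
State after each event:
  event#1 t=0ms outcome=F: state=CLOSED
  event#2 t=2ms outcome=F: state=CLOSED
  event#3 t=4ms outcome=S: state=CLOSED
  event#4 t=8ms outcome=F: state=CLOSED
  event#5 t=12ms outcome=F: state=CLOSED
  event#6 t=16ms outcome=S: state=CLOSED
  event#7 t=19ms outcome=F: state=CLOSED
  event#8 t=23ms outcome=F: state=CLOSED
  event#9 t=27ms outcome=S: state=CLOSED
  event#10 t=31ms outcome=F: state=CLOSED
  event#11 t=35ms outcome=S: state=CLOSED
  event#12 t=36ms outcome=S: state=CLOSED
  event#13 t=39ms outcome=S: state=CLOSED
  event#14 t=41ms outcome=S: state=CLOSED
  event#15 t=44ms outcome=S: state=CLOSED
  event#16 t=47ms outcome=S: state=CLOSED
  event#17 t=51ms outcome=F: state=CLOSED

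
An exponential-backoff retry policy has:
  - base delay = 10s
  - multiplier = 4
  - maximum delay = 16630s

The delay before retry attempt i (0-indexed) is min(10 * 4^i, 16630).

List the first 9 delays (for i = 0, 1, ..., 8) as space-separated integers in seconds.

Computing each delay:
  i=0: min(10*4^0, 16630) = 10
  i=1: min(10*4^1, 16630) = 40
  i=2: min(10*4^2, 16630) = 160
  i=3: min(10*4^3, 16630) = 640
  i=4: min(10*4^4, 16630) = 2560
  i=5: min(10*4^5, 16630) = 10240
  i=6: min(10*4^6, 16630) = 16630
  i=7: min(10*4^7, 16630) = 16630
  i=8: min(10*4^8, 16630) = 16630

Answer: 10 40 160 640 2560 10240 16630 16630 16630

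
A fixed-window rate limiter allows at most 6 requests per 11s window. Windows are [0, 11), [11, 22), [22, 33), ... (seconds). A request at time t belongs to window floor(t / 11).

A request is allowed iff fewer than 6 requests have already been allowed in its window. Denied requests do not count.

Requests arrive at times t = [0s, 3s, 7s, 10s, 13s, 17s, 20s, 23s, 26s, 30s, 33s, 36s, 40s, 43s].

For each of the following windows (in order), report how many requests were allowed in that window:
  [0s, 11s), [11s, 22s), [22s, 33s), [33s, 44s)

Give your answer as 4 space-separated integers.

Answer: 4 3 3 4

Derivation:
Processing requests:
  req#1 t=0s (window 0): ALLOW
  req#2 t=3s (window 0): ALLOW
  req#3 t=7s (window 0): ALLOW
  req#4 t=10s (window 0): ALLOW
  req#5 t=13s (window 1): ALLOW
  req#6 t=17s (window 1): ALLOW
  req#7 t=20s (window 1): ALLOW
  req#8 t=23s (window 2): ALLOW
  req#9 t=26s (window 2): ALLOW
  req#10 t=30s (window 2): ALLOW
  req#11 t=33s (window 3): ALLOW
  req#12 t=36s (window 3): ALLOW
  req#13 t=40s (window 3): ALLOW
  req#14 t=43s (window 3): ALLOW

Allowed counts by window: 4 3 3 4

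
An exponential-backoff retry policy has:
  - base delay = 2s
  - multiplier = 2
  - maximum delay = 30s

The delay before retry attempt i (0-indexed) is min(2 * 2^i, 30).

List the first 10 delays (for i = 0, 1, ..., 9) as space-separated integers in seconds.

Computing each delay:
  i=0: min(2*2^0, 30) = 2
  i=1: min(2*2^1, 30) = 4
  i=2: min(2*2^2, 30) = 8
  i=3: min(2*2^3, 30) = 16
  i=4: min(2*2^4, 30) = 30
  i=5: min(2*2^5, 30) = 30
  i=6: min(2*2^6, 30) = 30
  i=7: min(2*2^7, 30) = 30
  i=8: min(2*2^8, 30) = 30
  i=9: min(2*2^9, 30) = 30

Answer: 2 4 8 16 30 30 30 30 30 30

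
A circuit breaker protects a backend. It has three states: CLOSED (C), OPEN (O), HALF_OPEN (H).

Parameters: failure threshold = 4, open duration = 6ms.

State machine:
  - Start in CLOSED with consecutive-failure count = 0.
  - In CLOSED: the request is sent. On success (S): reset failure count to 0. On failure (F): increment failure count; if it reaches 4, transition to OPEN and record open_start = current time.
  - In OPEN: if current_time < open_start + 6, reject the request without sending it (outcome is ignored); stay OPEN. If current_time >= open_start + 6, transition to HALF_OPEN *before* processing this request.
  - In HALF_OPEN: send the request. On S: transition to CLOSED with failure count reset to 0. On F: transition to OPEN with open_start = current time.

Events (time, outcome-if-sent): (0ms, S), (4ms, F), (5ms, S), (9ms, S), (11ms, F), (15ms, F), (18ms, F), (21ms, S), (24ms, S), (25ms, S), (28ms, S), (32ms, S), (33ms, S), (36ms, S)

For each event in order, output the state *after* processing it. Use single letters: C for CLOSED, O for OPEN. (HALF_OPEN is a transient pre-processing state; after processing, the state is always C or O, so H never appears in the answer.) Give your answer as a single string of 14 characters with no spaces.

State after each event:
  event#1 t=0ms outcome=S: state=CLOSED
  event#2 t=4ms outcome=F: state=CLOSED
  event#3 t=5ms outcome=S: state=CLOSED
  event#4 t=9ms outcome=S: state=CLOSED
  event#5 t=11ms outcome=F: state=CLOSED
  event#6 t=15ms outcome=F: state=CLOSED
  event#7 t=18ms outcome=F: state=CLOSED
  event#8 t=21ms outcome=S: state=CLOSED
  event#9 t=24ms outcome=S: state=CLOSED
  event#10 t=25ms outcome=S: state=CLOSED
  event#11 t=28ms outcome=S: state=CLOSED
  event#12 t=32ms outcome=S: state=CLOSED
  event#13 t=33ms outcome=S: state=CLOSED
  event#14 t=36ms outcome=S: state=CLOSED

Answer: CCCCCCCCCCCCCC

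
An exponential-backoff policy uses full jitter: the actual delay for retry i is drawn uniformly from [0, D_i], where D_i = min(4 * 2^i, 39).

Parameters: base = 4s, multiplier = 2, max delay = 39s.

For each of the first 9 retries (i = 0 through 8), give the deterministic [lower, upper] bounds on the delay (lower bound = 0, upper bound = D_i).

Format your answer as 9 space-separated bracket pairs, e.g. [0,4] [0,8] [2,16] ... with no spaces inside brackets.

Answer: [0,4] [0,8] [0,16] [0,32] [0,39] [0,39] [0,39] [0,39] [0,39]

Derivation:
Computing bounds per retry:
  i=0: D_i=min(4*2^0,39)=4, bounds=[0,4]
  i=1: D_i=min(4*2^1,39)=8, bounds=[0,8]
  i=2: D_i=min(4*2^2,39)=16, bounds=[0,16]
  i=3: D_i=min(4*2^3,39)=32, bounds=[0,32]
  i=4: D_i=min(4*2^4,39)=39, bounds=[0,39]
  i=5: D_i=min(4*2^5,39)=39, bounds=[0,39]
  i=6: D_i=min(4*2^6,39)=39, bounds=[0,39]
  i=7: D_i=min(4*2^7,39)=39, bounds=[0,39]
  i=8: D_i=min(4*2^8,39)=39, bounds=[0,39]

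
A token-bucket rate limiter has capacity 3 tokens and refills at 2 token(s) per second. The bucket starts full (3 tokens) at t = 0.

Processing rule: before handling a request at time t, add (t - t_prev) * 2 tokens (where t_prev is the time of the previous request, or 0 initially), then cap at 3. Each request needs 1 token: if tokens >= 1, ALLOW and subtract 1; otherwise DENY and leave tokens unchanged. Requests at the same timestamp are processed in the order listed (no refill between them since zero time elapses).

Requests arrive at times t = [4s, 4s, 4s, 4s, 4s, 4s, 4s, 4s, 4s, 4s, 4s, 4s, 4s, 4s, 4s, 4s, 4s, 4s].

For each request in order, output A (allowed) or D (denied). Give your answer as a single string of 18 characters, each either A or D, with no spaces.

Simulating step by step:
  req#1 t=4s: ALLOW
  req#2 t=4s: ALLOW
  req#3 t=4s: ALLOW
  req#4 t=4s: DENY
  req#5 t=4s: DENY
  req#6 t=4s: DENY
  req#7 t=4s: DENY
  req#8 t=4s: DENY
  req#9 t=4s: DENY
  req#10 t=4s: DENY
  req#11 t=4s: DENY
  req#12 t=4s: DENY
  req#13 t=4s: DENY
  req#14 t=4s: DENY
  req#15 t=4s: DENY
  req#16 t=4s: DENY
  req#17 t=4s: DENY
  req#18 t=4s: DENY

Answer: AAADDDDDDDDDDDDDDD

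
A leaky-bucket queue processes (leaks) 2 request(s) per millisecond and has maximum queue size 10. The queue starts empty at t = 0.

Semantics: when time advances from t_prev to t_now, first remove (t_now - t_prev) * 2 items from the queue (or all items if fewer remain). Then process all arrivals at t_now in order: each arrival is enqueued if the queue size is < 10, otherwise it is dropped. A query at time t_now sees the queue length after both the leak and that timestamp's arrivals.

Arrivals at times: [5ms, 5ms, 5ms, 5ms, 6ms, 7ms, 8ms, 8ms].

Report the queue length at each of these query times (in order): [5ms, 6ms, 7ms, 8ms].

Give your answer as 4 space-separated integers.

Answer: 4 3 2 2

Derivation:
Queue lengths at query times:
  query t=5ms: backlog = 4
  query t=6ms: backlog = 3
  query t=7ms: backlog = 2
  query t=8ms: backlog = 2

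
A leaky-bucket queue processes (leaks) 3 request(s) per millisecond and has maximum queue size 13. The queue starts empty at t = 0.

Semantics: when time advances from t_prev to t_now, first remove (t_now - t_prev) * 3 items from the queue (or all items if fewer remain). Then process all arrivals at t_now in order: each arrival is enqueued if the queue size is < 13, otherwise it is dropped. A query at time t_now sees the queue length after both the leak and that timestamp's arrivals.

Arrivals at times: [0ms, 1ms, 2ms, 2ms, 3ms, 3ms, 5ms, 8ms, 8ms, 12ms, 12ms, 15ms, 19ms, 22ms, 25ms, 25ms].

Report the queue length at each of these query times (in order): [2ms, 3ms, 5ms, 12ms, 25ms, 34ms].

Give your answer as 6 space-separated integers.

Queue lengths at query times:
  query t=2ms: backlog = 2
  query t=3ms: backlog = 2
  query t=5ms: backlog = 1
  query t=12ms: backlog = 2
  query t=25ms: backlog = 2
  query t=34ms: backlog = 0

Answer: 2 2 1 2 2 0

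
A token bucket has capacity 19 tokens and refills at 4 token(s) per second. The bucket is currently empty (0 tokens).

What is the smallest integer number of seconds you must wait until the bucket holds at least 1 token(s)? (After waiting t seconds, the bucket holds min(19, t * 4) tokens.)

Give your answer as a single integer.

Answer: 1

Derivation:
Need t * 4 >= 1, so t >= 1/4.
Smallest integer t = ceil(1/4) = 1.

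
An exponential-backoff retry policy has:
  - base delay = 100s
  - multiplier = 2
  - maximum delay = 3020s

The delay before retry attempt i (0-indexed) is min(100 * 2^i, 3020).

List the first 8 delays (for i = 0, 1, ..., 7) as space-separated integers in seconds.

Computing each delay:
  i=0: min(100*2^0, 3020) = 100
  i=1: min(100*2^1, 3020) = 200
  i=2: min(100*2^2, 3020) = 400
  i=3: min(100*2^3, 3020) = 800
  i=4: min(100*2^4, 3020) = 1600
  i=5: min(100*2^5, 3020) = 3020
  i=6: min(100*2^6, 3020) = 3020
  i=7: min(100*2^7, 3020) = 3020

Answer: 100 200 400 800 1600 3020 3020 3020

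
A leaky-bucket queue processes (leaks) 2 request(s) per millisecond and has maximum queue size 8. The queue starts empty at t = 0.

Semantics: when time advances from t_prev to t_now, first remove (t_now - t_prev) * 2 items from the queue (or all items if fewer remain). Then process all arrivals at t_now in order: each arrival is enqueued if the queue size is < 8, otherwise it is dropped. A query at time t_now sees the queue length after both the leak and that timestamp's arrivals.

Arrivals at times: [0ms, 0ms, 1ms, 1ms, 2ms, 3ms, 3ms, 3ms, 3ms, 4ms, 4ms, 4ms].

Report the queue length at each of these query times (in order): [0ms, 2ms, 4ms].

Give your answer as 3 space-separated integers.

Answer: 2 1 5

Derivation:
Queue lengths at query times:
  query t=0ms: backlog = 2
  query t=2ms: backlog = 1
  query t=4ms: backlog = 5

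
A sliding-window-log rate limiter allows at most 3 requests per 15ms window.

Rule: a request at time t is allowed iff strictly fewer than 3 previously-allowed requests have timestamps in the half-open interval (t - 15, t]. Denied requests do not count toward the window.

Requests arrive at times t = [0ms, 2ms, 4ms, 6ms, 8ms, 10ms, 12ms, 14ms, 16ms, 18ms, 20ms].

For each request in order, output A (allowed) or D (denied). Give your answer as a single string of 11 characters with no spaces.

Tracking allowed requests in the window:
  req#1 t=0ms: ALLOW
  req#2 t=2ms: ALLOW
  req#3 t=4ms: ALLOW
  req#4 t=6ms: DENY
  req#5 t=8ms: DENY
  req#6 t=10ms: DENY
  req#7 t=12ms: DENY
  req#8 t=14ms: DENY
  req#9 t=16ms: ALLOW
  req#10 t=18ms: ALLOW
  req#11 t=20ms: ALLOW

Answer: AAADDDDDAAA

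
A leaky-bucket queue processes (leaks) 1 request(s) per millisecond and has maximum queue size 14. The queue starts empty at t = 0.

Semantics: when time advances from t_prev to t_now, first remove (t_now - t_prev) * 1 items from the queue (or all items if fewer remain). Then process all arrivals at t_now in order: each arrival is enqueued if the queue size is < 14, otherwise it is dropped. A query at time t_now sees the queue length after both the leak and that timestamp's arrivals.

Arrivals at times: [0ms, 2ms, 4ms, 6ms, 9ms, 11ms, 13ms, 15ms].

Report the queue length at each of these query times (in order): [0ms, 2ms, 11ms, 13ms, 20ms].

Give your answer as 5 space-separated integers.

Queue lengths at query times:
  query t=0ms: backlog = 1
  query t=2ms: backlog = 1
  query t=11ms: backlog = 1
  query t=13ms: backlog = 1
  query t=20ms: backlog = 0

Answer: 1 1 1 1 0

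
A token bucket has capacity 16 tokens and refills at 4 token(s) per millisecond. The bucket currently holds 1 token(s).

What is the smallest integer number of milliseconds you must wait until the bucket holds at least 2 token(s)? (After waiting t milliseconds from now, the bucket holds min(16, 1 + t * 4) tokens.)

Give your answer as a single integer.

Answer: 1

Derivation:
Need 1 + t * 4 >= 2, so t >= 1/4.
Smallest integer t = ceil(1/4) = 1.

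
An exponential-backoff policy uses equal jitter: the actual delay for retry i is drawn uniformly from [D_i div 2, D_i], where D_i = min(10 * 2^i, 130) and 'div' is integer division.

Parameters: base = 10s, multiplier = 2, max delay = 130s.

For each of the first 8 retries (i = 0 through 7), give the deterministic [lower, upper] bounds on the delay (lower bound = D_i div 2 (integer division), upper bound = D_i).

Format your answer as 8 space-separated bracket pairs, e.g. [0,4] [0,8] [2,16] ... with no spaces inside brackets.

Answer: [5,10] [10,20] [20,40] [40,80] [65,130] [65,130] [65,130] [65,130]

Derivation:
Computing bounds per retry:
  i=0: D_i=min(10*2^0,130)=10, bounds=[5,10]
  i=1: D_i=min(10*2^1,130)=20, bounds=[10,20]
  i=2: D_i=min(10*2^2,130)=40, bounds=[20,40]
  i=3: D_i=min(10*2^3,130)=80, bounds=[40,80]
  i=4: D_i=min(10*2^4,130)=130, bounds=[65,130]
  i=5: D_i=min(10*2^5,130)=130, bounds=[65,130]
  i=6: D_i=min(10*2^6,130)=130, bounds=[65,130]
  i=7: D_i=min(10*2^7,130)=130, bounds=[65,130]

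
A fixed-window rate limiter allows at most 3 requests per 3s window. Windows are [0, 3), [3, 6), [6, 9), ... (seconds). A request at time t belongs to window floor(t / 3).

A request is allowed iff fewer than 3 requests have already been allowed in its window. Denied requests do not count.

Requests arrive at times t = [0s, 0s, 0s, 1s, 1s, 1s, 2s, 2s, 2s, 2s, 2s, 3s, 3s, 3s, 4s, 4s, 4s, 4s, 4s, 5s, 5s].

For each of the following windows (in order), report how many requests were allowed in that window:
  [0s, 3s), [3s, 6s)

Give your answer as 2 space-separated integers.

Answer: 3 3

Derivation:
Processing requests:
  req#1 t=0s (window 0): ALLOW
  req#2 t=0s (window 0): ALLOW
  req#3 t=0s (window 0): ALLOW
  req#4 t=1s (window 0): DENY
  req#5 t=1s (window 0): DENY
  req#6 t=1s (window 0): DENY
  req#7 t=2s (window 0): DENY
  req#8 t=2s (window 0): DENY
  req#9 t=2s (window 0): DENY
  req#10 t=2s (window 0): DENY
  req#11 t=2s (window 0): DENY
  req#12 t=3s (window 1): ALLOW
  req#13 t=3s (window 1): ALLOW
  req#14 t=3s (window 1): ALLOW
  req#15 t=4s (window 1): DENY
  req#16 t=4s (window 1): DENY
  req#17 t=4s (window 1): DENY
  req#18 t=4s (window 1): DENY
  req#19 t=4s (window 1): DENY
  req#20 t=5s (window 1): DENY
  req#21 t=5s (window 1): DENY

Allowed counts by window: 3 3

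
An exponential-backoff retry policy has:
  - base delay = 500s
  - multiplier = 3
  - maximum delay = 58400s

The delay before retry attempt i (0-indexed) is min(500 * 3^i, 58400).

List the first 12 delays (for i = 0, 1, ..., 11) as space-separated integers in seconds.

Computing each delay:
  i=0: min(500*3^0, 58400) = 500
  i=1: min(500*3^1, 58400) = 1500
  i=2: min(500*3^2, 58400) = 4500
  i=3: min(500*3^3, 58400) = 13500
  i=4: min(500*3^4, 58400) = 40500
  i=5: min(500*3^5, 58400) = 58400
  i=6: min(500*3^6, 58400) = 58400
  i=7: min(500*3^7, 58400) = 58400
  i=8: min(500*3^8, 58400) = 58400
  i=9: min(500*3^9, 58400) = 58400
  i=10: min(500*3^10, 58400) = 58400
  i=11: min(500*3^11, 58400) = 58400

Answer: 500 1500 4500 13500 40500 58400 58400 58400 58400 58400 58400 58400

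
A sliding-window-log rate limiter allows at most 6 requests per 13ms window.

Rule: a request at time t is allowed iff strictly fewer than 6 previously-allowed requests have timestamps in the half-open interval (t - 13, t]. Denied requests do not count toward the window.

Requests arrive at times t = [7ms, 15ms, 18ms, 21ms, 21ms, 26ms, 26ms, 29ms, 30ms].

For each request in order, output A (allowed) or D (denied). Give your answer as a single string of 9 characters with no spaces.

Answer: AAAAAAAAD

Derivation:
Tracking allowed requests in the window:
  req#1 t=7ms: ALLOW
  req#2 t=15ms: ALLOW
  req#3 t=18ms: ALLOW
  req#4 t=21ms: ALLOW
  req#5 t=21ms: ALLOW
  req#6 t=26ms: ALLOW
  req#7 t=26ms: ALLOW
  req#8 t=29ms: ALLOW
  req#9 t=30ms: DENY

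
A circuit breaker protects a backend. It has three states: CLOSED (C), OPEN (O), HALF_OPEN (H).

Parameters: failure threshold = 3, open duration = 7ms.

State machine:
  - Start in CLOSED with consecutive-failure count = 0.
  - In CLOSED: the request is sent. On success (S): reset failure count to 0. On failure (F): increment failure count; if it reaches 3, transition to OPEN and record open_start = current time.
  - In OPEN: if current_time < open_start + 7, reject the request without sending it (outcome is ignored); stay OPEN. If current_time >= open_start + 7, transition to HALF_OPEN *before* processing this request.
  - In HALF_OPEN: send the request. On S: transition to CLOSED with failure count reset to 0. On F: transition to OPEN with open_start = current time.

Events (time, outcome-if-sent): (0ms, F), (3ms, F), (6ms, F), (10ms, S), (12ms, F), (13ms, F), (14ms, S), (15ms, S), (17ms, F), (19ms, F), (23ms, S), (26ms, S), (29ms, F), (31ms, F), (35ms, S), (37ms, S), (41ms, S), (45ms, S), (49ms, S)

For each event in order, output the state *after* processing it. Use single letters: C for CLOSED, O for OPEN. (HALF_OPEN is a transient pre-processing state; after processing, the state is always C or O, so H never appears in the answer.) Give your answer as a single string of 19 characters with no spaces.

State after each event:
  event#1 t=0ms outcome=F: state=CLOSED
  event#2 t=3ms outcome=F: state=CLOSED
  event#3 t=6ms outcome=F: state=OPEN
  event#4 t=10ms outcome=S: state=OPEN
  event#5 t=12ms outcome=F: state=OPEN
  event#6 t=13ms outcome=F: state=OPEN
  event#7 t=14ms outcome=S: state=OPEN
  event#8 t=15ms outcome=S: state=OPEN
  event#9 t=17ms outcome=F: state=OPEN
  event#10 t=19ms outcome=F: state=OPEN
  event#11 t=23ms outcome=S: state=CLOSED
  event#12 t=26ms outcome=S: state=CLOSED
  event#13 t=29ms outcome=F: state=CLOSED
  event#14 t=31ms outcome=F: state=CLOSED
  event#15 t=35ms outcome=S: state=CLOSED
  event#16 t=37ms outcome=S: state=CLOSED
  event#17 t=41ms outcome=S: state=CLOSED
  event#18 t=45ms outcome=S: state=CLOSED
  event#19 t=49ms outcome=S: state=CLOSED

Answer: CCOOOOOOOOCCCCCCCCC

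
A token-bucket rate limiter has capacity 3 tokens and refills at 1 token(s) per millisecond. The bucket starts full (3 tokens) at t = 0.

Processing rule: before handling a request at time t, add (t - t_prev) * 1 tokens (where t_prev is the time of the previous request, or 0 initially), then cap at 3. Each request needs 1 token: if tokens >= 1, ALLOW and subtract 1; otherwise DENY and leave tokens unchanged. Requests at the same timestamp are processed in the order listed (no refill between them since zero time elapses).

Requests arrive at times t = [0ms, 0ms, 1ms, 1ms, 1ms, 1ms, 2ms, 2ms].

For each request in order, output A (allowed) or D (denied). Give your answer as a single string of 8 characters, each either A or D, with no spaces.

Answer: AAAADDAD

Derivation:
Simulating step by step:
  req#1 t=0ms: ALLOW
  req#2 t=0ms: ALLOW
  req#3 t=1ms: ALLOW
  req#4 t=1ms: ALLOW
  req#5 t=1ms: DENY
  req#6 t=1ms: DENY
  req#7 t=2ms: ALLOW
  req#8 t=2ms: DENY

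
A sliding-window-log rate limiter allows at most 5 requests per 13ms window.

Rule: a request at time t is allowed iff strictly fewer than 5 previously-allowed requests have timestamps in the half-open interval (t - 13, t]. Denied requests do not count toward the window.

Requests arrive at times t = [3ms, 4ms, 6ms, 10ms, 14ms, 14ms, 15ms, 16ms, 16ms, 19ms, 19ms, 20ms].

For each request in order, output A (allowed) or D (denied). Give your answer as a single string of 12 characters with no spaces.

Answer: AAAAADDADAAD

Derivation:
Tracking allowed requests in the window:
  req#1 t=3ms: ALLOW
  req#2 t=4ms: ALLOW
  req#3 t=6ms: ALLOW
  req#4 t=10ms: ALLOW
  req#5 t=14ms: ALLOW
  req#6 t=14ms: DENY
  req#7 t=15ms: DENY
  req#8 t=16ms: ALLOW
  req#9 t=16ms: DENY
  req#10 t=19ms: ALLOW
  req#11 t=19ms: ALLOW
  req#12 t=20ms: DENY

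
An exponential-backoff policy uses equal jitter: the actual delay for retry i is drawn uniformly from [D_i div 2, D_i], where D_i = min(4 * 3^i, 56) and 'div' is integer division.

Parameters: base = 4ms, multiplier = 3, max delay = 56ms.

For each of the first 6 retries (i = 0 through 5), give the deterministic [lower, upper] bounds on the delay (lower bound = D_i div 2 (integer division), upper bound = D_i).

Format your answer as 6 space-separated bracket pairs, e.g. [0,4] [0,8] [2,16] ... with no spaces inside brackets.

Answer: [2,4] [6,12] [18,36] [28,56] [28,56] [28,56]

Derivation:
Computing bounds per retry:
  i=0: D_i=min(4*3^0,56)=4, bounds=[2,4]
  i=1: D_i=min(4*3^1,56)=12, bounds=[6,12]
  i=2: D_i=min(4*3^2,56)=36, bounds=[18,36]
  i=3: D_i=min(4*3^3,56)=56, bounds=[28,56]
  i=4: D_i=min(4*3^4,56)=56, bounds=[28,56]
  i=5: D_i=min(4*3^5,56)=56, bounds=[28,56]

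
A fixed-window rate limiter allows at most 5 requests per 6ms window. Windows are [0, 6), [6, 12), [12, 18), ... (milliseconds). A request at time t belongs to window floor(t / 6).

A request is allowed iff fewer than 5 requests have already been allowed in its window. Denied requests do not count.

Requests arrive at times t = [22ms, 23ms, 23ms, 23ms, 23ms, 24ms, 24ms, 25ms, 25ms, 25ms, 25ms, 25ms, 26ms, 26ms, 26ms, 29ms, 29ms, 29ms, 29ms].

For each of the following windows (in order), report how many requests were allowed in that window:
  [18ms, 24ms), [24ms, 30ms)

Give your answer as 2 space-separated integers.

Answer: 5 5

Derivation:
Processing requests:
  req#1 t=22ms (window 3): ALLOW
  req#2 t=23ms (window 3): ALLOW
  req#3 t=23ms (window 3): ALLOW
  req#4 t=23ms (window 3): ALLOW
  req#5 t=23ms (window 3): ALLOW
  req#6 t=24ms (window 4): ALLOW
  req#7 t=24ms (window 4): ALLOW
  req#8 t=25ms (window 4): ALLOW
  req#9 t=25ms (window 4): ALLOW
  req#10 t=25ms (window 4): ALLOW
  req#11 t=25ms (window 4): DENY
  req#12 t=25ms (window 4): DENY
  req#13 t=26ms (window 4): DENY
  req#14 t=26ms (window 4): DENY
  req#15 t=26ms (window 4): DENY
  req#16 t=29ms (window 4): DENY
  req#17 t=29ms (window 4): DENY
  req#18 t=29ms (window 4): DENY
  req#19 t=29ms (window 4): DENY

Allowed counts by window: 5 5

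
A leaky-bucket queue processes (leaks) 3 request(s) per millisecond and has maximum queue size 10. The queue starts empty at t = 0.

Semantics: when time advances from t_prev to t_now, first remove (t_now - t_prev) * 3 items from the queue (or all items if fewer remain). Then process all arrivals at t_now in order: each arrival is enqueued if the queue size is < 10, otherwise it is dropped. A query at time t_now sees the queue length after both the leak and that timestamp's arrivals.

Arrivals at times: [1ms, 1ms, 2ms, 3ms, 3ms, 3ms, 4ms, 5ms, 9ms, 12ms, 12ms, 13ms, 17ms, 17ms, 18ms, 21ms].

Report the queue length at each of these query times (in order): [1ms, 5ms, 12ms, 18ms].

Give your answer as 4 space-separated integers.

Queue lengths at query times:
  query t=1ms: backlog = 2
  query t=5ms: backlog = 1
  query t=12ms: backlog = 2
  query t=18ms: backlog = 1

Answer: 2 1 2 1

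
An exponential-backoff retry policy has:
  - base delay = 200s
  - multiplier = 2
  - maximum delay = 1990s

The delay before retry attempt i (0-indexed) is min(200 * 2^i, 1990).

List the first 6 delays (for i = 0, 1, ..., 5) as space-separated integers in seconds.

Answer: 200 400 800 1600 1990 1990

Derivation:
Computing each delay:
  i=0: min(200*2^0, 1990) = 200
  i=1: min(200*2^1, 1990) = 400
  i=2: min(200*2^2, 1990) = 800
  i=3: min(200*2^3, 1990) = 1600
  i=4: min(200*2^4, 1990) = 1990
  i=5: min(200*2^5, 1990) = 1990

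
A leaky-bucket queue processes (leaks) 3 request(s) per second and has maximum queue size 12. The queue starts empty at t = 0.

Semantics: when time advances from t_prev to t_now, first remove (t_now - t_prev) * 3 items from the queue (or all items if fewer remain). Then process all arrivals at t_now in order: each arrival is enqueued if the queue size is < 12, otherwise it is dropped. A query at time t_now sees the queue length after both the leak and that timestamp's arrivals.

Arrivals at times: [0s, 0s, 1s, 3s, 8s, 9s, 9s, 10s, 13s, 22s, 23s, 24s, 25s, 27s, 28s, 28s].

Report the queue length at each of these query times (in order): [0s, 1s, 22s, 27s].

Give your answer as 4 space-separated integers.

Answer: 2 1 1 1

Derivation:
Queue lengths at query times:
  query t=0s: backlog = 2
  query t=1s: backlog = 1
  query t=22s: backlog = 1
  query t=27s: backlog = 1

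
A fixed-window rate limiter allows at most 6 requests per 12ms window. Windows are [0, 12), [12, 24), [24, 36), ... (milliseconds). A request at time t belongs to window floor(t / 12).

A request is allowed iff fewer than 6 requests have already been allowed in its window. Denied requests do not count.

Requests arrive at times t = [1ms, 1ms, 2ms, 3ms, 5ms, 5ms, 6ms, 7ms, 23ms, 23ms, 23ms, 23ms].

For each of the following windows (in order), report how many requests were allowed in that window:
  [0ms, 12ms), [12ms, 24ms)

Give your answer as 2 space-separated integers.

Processing requests:
  req#1 t=1ms (window 0): ALLOW
  req#2 t=1ms (window 0): ALLOW
  req#3 t=2ms (window 0): ALLOW
  req#4 t=3ms (window 0): ALLOW
  req#5 t=5ms (window 0): ALLOW
  req#6 t=5ms (window 0): ALLOW
  req#7 t=6ms (window 0): DENY
  req#8 t=7ms (window 0): DENY
  req#9 t=23ms (window 1): ALLOW
  req#10 t=23ms (window 1): ALLOW
  req#11 t=23ms (window 1): ALLOW
  req#12 t=23ms (window 1): ALLOW

Allowed counts by window: 6 4

Answer: 6 4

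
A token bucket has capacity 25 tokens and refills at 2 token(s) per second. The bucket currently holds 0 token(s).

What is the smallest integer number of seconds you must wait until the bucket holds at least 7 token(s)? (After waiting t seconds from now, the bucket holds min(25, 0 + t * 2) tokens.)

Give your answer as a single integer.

Answer: 4

Derivation:
Need 0 + t * 2 >= 7, so t >= 7/2.
Smallest integer t = ceil(7/2) = 4.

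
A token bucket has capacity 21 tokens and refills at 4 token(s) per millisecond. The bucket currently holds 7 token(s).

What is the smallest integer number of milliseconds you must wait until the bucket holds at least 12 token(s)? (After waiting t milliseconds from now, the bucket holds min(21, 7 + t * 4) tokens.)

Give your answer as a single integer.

Need 7 + t * 4 >= 12, so t >= 5/4.
Smallest integer t = ceil(5/4) = 2.

Answer: 2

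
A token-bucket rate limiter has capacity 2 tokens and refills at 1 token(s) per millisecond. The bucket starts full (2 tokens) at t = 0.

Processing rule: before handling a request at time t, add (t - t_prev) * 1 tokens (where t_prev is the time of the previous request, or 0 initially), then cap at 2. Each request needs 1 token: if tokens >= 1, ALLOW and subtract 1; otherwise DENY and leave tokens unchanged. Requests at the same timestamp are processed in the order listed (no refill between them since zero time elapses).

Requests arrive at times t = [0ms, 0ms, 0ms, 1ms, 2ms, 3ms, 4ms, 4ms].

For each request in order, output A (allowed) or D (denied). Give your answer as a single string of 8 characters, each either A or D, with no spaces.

Simulating step by step:
  req#1 t=0ms: ALLOW
  req#2 t=0ms: ALLOW
  req#3 t=0ms: DENY
  req#4 t=1ms: ALLOW
  req#5 t=2ms: ALLOW
  req#6 t=3ms: ALLOW
  req#7 t=4ms: ALLOW
  req#8 t=4ms: DENY

Answer: AADAAAAD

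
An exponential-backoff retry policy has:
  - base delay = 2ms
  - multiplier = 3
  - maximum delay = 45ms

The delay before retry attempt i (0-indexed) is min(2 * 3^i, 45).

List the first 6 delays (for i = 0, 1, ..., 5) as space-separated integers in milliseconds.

Computing each delay:
  i=0: min(2*3^0, 45) = 2
  i=1: min(2*3^1, 45) = 6
  i=2: min(2*3^2, 45) = 18
  i=3: min(2*3^3, 45) = 45
  i=4: min(2*3^4, 45) = 45
  i=5: min(2*3^5, 45) = 45

Answer: 2 6 18 45 45 45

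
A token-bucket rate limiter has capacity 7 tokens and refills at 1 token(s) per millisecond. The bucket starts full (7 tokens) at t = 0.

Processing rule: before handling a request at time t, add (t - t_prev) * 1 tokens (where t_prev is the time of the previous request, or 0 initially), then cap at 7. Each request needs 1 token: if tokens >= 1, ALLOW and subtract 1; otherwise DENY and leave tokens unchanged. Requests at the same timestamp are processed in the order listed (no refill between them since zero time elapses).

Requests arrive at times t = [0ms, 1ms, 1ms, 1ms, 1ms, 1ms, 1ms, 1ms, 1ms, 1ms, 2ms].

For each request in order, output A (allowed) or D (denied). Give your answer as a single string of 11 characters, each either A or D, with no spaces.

Simulating step by step:
  req#1 t=0ms: ALLOW
  req#2 t=1ms: ALLOW
  req#3 t=1ms: ALLOW
  req#4 t=1ms: ALLOW
  req#5 t=1ms: ALLOW
  req#6 t=1ms: ALLOW
  req#7 t=1ms: ALLOW
  req#8 t=1ms: ALLOW
  req#9 t=1ms: DENY
  req#10 t=1ms: DENY
  req#11 t=2ms: ALLOW

Answer: AAAAAAAADDA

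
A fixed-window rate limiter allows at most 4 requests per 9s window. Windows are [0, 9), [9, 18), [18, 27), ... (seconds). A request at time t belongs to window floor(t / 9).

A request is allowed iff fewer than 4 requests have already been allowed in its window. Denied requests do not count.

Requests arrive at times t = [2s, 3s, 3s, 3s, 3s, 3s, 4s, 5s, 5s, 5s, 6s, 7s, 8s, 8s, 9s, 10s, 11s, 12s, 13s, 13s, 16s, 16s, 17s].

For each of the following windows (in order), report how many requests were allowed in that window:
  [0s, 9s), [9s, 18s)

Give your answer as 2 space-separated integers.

Processing requests:
  req#1 t=2s (window 0): ALLOW
  req#2 t=3s (window 0): ALLOW
  req#3 t=3s (window 0): ALLOW
  req#4 t=3s (window 0): ALLOW
  req#5 t=3s (window 0): DENY
  req#6 t=3s (window 0): DENY
  req#7 t=4s (window 0): DENY
  req#8 t=5s (window 0): DENY
  req#9 t=5s (window 0): DENY
  req#10 t=5s (window 0): DENY
  req#11 t=6s (window 0): DENY
  req#12 t=7s (window 0): DENY
  req#13 t=8s (window 0): DENY
  req#14 t=8s (window 0): DENY
  req#15 t=9s (window 1): ALLOW
  req#16 t=10s (window 1): ALLOW
  req#17 t=11s (window 1): ALLOW
  req#18 t=12s (window 1): ALLOW
  req#19 t=13s (window 1): DENY
  req#20 t=13s (window 1): DENY
  req#21 t=16s (window 1): DENY
  req#22 t=16s (window 1): DENY
  req#23 t=17s (window 1): DENY

Allowed counts by window: 4 4

Answer: 4 4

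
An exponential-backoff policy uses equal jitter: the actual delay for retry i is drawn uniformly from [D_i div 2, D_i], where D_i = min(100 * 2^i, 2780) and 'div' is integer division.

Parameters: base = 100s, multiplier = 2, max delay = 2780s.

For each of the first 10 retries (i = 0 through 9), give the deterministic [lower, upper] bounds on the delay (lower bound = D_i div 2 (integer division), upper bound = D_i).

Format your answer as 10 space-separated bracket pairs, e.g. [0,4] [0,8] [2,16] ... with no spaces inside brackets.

Answer: [50,100] [100,200] [200,400] [400,800] [800,1600] [1390,2780] [1390,2780] [1390,2780] [1390,2780] [1390,2780]

Derivation:
Computing bounds per retry:
  i=0: D_i=min(100*2^0,2780)=100, bounds=[50,100]
  i=1: D_i=min(100*2^1,2780)=200, bounds=[100,200]
  i=2: D_i=min(100*2^2,2780)=400, bounds=[200,400]
  i=3: D_i=min(100*2^3,2780)=800, bounds=[400,800]
  i=4: D_i=min(100*2^4,2780)=1600, bounds=[800,1600]
  i=5: D_i=min(100*2^5,2780)=2780, bounds=[1390,2780]
  i=6: D_i=min(100*2^6,2780)=2780, bounds=[1390,2780]
  i=7: D_i=min(100*2^7,2780)=2780, bounds=[1390,2780]
  i=8: D_i=min(100*2^8,2780)=2780, bounds=[1390,2780]
  i=9: D_i=min(100*2^9,2780)=2780, bounds=[1390,2780]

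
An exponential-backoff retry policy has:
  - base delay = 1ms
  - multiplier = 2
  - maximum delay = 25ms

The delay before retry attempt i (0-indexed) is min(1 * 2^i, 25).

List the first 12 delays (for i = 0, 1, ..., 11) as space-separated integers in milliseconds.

Computing each delay:
  i=0: min(1*2^0, 25) = 1
  i=1: min(1*2^1, 25) = 2
  i=2: min(1*2^2, 25) = 4
  i=3: min(1*2^3, 25) = 8
  i=4: min(1*2^4, 25) = 16
  i=5: min(1*2^5, 25) = 25
  i=6: min(1*2^6, 25) = 25
  i=7: min(1*2^7, 25) = 25
  i=8: min(1*2^8, 25) = 25
  i=9: min(1*2^9, 25) = 25
  i=10: min(1*2^10, 25) = 25
  i=11: min(1*2^11, 25) = 25

Answer: 1 2 4 8 16 25 25 25 25 25 25 25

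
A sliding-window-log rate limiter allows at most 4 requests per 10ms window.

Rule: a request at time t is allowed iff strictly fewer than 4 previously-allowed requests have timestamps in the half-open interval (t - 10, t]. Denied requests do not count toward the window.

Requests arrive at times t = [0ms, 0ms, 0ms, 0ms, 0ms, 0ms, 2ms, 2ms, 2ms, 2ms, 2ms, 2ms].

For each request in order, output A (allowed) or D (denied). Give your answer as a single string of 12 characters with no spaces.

Tracking allowed requests in the window:
  req#1 t=0ms: ALLOW
  req#2 t=0ms: ALLOW
  req#3 t=0ms: ALLOW
  req#4 t=0ms: ALLOW
  req#5 t=0ms: DENY
  req#6 t=0ms: DENY
  req#7 t=2ms: DENY
  req#8 t=2ms: DENY
  req#9 t=2ms: DENY
  req#10 t=2ms: DENY
  req#11 t=2ms: DENY
  req#12 t=2ms: DENY

Answer: AAAADDDDDDDD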